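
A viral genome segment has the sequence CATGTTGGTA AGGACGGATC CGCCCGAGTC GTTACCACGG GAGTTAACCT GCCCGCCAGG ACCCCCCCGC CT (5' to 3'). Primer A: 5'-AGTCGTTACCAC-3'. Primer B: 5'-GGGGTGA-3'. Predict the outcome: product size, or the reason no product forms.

No product — primer B has no binding site in the template.

Primer B (GGGGTGA) does not match the top strand, and its reverse complement TCACCCC does not match either.
With no annealing site for primer B, no amplification occurs.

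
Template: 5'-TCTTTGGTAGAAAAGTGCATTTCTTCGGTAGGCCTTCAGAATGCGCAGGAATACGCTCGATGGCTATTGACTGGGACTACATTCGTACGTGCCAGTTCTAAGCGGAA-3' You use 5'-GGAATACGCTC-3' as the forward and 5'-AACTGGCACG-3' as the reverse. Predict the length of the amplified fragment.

Forward primer GGAATACGCTC is found on the top strand at positions 48–58.
Reverse complement of the reverse primer: CGTGCCAGTT. This occurs on the top strand at positions 88–97.
The product runs from position 48 to position 97, so its length is 97 − 48 + 1 = 50 bp.

50 bp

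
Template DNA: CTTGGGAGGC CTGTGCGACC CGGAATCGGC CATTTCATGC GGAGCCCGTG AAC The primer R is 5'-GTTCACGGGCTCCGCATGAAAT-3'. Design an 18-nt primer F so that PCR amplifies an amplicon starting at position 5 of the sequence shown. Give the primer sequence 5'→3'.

The reverse primer's reverse complement ATTTCATGCGGAGCCCGTGAAC matches the template at positions 32–53; the product starts at position 5.
The forward primer is identical to the top strand over positions 5–22: GGAGGCCTGTGCGACCCG.

5'-GGAGGCCTGTGCGACCCG-3'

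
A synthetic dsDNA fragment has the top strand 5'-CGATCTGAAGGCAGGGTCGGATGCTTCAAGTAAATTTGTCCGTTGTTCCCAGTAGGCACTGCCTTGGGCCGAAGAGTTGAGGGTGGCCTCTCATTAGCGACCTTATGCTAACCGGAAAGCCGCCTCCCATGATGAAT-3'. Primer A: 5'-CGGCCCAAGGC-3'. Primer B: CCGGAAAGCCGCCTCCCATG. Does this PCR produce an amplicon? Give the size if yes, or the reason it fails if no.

No product — the primers' 3' ends point away from each other.

Primer A (CGGCCCAAGGC) has reverse complement GCCTTGGGCCG, which matches the top strand at positions 61–71; primer A anneals to the top strand there with its 3' end pointing upstream toward position 61.
Primer B (CCGGAAAGCCGCCTCCCATG) matches the top strand directly at positions 112–131; it anneals to the bottom strand with its 3' end pointing downstream toward position 131.
The 3' ends diverge (primer A extends toward position 1, primer B toward position 137), so the primers never converge on a shared product.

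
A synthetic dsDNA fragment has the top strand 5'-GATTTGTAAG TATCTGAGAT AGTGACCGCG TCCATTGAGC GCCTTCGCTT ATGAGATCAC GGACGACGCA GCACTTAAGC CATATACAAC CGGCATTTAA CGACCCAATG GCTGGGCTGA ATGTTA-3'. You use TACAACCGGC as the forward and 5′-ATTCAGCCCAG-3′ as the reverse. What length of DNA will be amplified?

The forward primer matches the template at positions 85–94.
Reverse complement of the reverse primer: CTGGGCTGAAT. This occurs on the top strand at positions 112–122.
Product length = (reverse-primer end) − (forward-primer start) + 1 = 122 − 85 + 1 = 38 bp.

38 bp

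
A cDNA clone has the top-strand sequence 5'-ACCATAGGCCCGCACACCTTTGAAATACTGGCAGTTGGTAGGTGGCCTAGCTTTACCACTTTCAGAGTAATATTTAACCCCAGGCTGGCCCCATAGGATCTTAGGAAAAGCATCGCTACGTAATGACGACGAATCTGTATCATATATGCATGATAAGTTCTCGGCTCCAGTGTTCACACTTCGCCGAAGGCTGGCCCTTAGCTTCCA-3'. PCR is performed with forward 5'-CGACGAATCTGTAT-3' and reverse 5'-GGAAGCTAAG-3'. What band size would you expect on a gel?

Forward primer CGACGAATCTGTAT is found on the top strand at positions 127–140.
The reverse primer's reverse complement is CTTAGCTTCC, which matches the template at positions 197–206.
The product runs from position 127 to position 206, so its length is 206 − 127 + 1 = 80 bp.

80 bp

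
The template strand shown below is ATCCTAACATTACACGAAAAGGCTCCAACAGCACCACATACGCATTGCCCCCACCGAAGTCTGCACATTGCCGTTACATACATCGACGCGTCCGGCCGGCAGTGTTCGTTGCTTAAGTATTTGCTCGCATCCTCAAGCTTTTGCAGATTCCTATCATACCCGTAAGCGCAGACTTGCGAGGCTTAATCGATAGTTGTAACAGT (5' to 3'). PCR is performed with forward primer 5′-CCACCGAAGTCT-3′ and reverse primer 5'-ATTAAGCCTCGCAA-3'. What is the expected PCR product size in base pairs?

137 bp

Forward primer CCACCGAAGTCT is found on the top strand at positions 51–62.
Taking the reverse complement of ATTAAGCCTCGCAA gives TTGCGAGGCTTAAT, found at positions 174–187 on the template; the primer anneals here to the top strand with its 3' end pointing upstream.
Amplicon spans positions 51–187: 137 bp.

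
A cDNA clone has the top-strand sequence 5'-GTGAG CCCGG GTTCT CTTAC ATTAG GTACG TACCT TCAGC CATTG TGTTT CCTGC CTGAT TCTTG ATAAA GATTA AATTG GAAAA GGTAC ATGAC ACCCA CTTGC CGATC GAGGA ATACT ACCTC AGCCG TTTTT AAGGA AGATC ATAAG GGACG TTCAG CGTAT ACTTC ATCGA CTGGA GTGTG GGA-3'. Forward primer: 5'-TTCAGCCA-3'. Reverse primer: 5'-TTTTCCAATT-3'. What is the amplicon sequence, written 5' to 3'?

5'-TTCAGCCATTGTGTTTCCTGCCTGATTCTTGATAAAGATTAAATTGGAAAA-3'

Scanning the template, TTCAGCCA occurs at positions 35–42; this primer anneals to the bottom strand there with its 3' end pointing downstream.
The reverse primer's reverse complement is AATTGGAAAA, which matches the template at positions 76–85.
The product is the template from position 35 through 85 (51 bp).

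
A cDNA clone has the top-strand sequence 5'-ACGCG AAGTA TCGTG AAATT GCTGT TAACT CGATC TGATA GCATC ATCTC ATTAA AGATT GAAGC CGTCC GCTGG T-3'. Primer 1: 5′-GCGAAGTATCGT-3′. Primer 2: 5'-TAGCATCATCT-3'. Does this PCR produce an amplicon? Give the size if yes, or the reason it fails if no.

Primer 1 (GCGAAGTATCGT) matches the top strand at positions 3–14 (3' end points downstream).
Primer 2 (TAGCATCATCT) also matches the top strand directly, at positions 39–49 — its reverse complement AGATGATGCTA is not present.
Both primers anneal to the bottom strand with 3' ends pointing the same way, so neither can prime synthesis back toward the other.

No product — both primers anneal to the same strand and extend in the same direction.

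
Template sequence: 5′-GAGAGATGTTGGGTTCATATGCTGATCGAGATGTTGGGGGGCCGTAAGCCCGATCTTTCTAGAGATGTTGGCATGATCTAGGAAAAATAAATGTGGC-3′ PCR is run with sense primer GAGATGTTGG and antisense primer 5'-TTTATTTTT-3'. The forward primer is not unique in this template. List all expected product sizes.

The forward primer GAGATGTTGG matches the top strand at positions 3–12, 28–37, 62–71.
The reverse primer's reverse complement is AAAAATAAA, matching at positions 83–91.
Each forward site pairs with the reverse site to give a product ending at position 91: sizes 89, 64, 30 bp.

89 bp, 64 bp, 30 bp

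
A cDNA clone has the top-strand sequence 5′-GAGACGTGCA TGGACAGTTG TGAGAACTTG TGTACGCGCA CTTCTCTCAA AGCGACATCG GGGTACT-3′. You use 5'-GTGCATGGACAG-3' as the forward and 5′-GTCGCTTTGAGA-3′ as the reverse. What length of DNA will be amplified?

The forward primer matches the template at positions 6–17.
The reverse primer's reverse complement is TCTCAAAGCGAC, which matches the template at positions 45–56.
Product length = (reverse-primer end) − (forward-primer start) + 1 = 56 − 6 + 1 = 51 bp.

51 bp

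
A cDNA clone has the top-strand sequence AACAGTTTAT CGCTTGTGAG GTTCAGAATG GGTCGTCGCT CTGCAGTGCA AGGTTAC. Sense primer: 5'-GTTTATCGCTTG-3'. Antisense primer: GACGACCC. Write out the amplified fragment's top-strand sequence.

5'-GTTTATCGCTTGTGAGGTTCAGAATGGGTCGTC-3'

Scanning the template, GTTTATCGCTTG occurs at positions 5–16; this primer anneals to the bottom strand there with its 3' end pointing downstream.
Reverse complement of the reverse primer: GGGTCGTC. This occurs on the top strand at positions 30–37.
The product is the template from position 5 through 37 (33 bp).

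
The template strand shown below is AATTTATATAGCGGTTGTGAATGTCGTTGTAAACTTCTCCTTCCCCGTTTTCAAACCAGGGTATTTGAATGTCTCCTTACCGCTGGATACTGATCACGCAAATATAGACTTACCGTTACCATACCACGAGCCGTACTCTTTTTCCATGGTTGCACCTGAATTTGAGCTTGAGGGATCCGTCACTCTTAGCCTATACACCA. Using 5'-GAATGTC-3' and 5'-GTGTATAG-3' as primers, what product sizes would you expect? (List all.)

The forward primer GAATGTC matches the top strand at positions 19–25, 67–73.
The reverse primer's reverse complement is CTATACAC, matching at positions 191–198.
Each forward site pairs with the reverse site to give a product ending at position 198: sizes 180, 132 bp.

180 bp, 132 bp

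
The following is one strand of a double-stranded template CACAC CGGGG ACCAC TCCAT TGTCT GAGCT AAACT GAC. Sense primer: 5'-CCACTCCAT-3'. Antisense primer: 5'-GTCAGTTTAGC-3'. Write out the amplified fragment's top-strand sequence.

5'-CCACTCCATTGTCTGAGCTAAACTGAC-3'

Forward primer CCACTCCAT is found on the top strand at positions 12–20.
The reverse primer's reverse complement is GCTAAACTGAC, which matches the template at positions 28–38.
The product is the template from position 12 through 38 (27 bp).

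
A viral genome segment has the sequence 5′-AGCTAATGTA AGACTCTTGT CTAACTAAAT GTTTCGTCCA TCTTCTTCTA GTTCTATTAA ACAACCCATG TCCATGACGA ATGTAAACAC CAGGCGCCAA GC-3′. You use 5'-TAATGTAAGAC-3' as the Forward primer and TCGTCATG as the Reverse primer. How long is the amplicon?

77 bp

Scanning the template, TAATGTAAGAC occurs at positions 4–14; this primer anneals to the bottom strand there with its 3' end pointing downstream.
The reverse primer's reverse complement is CATGACGA, which matches the template at positions 73–80.
Product length = (reverse-primer end) − (forward-primer start) + 1 = 80 − 4 + 1 = 77 bp.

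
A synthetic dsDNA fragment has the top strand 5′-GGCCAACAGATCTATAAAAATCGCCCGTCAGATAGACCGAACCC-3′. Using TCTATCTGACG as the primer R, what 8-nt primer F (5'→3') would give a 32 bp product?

5'-AACAGATC-3'

The reverse primer's reverse complement CGTCAGATAGA matches the template at positions 26–36, so the product ends at position 36.
A 32 bp product then starts at position 36 − 32 + 1 = 5.
The forward primer is identical to the top strand there: AACAGATC.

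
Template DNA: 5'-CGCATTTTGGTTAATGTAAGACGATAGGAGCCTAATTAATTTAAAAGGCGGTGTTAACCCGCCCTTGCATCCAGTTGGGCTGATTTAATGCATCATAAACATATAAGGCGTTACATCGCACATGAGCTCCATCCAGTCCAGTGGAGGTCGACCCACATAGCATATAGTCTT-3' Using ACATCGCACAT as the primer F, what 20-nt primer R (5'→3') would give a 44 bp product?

The forward primer binds at positions 113–123, so a 44 bp product ends at position 113 + 44 − 1 = 156.
The reverse primer anneals to the top strand over positions 137–156, i.e. to TCCAGTGGAGGTCGACCCAC.
Its sequence written 5'→3' is the reverse complement: GTGGGTCGACCTCCACTGGA.

5'-GTGGGTCGACCTCCACTGGA-3'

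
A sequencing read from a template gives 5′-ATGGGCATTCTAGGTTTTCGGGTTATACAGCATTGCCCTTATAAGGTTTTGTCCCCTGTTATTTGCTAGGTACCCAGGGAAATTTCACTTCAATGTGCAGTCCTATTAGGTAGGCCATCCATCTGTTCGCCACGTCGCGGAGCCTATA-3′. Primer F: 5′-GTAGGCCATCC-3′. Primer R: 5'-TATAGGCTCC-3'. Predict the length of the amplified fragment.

Scanning the template, GTAGGCCATCC occurs at positions 110–120; this primer anneals to the bottom strand there with its 3' end pointing downstream.
Taking the reverse complement of TATAGGCTCC gives GGAGCCTATA, found at positions 139–148 on the template; the primer anneals here to the top strand with its 3' end pointing upstream.
Amplicon spans positions 110–148: 39 bp.

39 bp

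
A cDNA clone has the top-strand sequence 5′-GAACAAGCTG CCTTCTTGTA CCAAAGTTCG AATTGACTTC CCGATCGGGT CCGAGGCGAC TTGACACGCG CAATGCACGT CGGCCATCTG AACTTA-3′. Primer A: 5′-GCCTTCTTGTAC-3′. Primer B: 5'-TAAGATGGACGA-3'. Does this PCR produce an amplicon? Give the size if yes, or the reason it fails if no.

Primer B (TAAGATGGACGA) does not match the top strand, and its reverse complement TCGTCCATCTTA does not match either.
With no annealing site for primer B, no amplification occurs.

No product — primer B has no binding site in the template.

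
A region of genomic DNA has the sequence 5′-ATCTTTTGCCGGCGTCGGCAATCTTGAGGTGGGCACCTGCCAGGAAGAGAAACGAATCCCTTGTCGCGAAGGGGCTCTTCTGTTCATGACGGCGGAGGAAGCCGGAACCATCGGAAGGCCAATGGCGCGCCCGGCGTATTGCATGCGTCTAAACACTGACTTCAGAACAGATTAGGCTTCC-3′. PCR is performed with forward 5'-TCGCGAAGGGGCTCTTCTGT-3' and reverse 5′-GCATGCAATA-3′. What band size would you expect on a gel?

83 bp

Forward primer TCGCGAAGGGGCTCTTCTGT is found on the top strand at positions 64–83.
Reverse complement of the reverse primer: TATTGCATGC. This occurs on the top strand at positions 137–146.
Amplicon spans positions 64–146: 83 bp.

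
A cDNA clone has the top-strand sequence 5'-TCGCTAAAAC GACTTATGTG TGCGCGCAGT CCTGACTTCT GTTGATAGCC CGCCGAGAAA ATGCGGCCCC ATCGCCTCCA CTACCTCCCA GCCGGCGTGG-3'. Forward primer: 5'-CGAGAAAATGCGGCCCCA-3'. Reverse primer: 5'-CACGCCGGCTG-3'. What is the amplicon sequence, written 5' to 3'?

The forward primer matches the template at positions 54–71.
Reverse complement of the reverse primer: CAGCCGGCGTG. This occurs on the top strand at positions 89–99.
The product is the template from position 54 through 99 (46 bp).

5'-CGAGAAAATGCGGCCCCATCGCCTCCACTACCTCCCAGCCGGCGTG-3'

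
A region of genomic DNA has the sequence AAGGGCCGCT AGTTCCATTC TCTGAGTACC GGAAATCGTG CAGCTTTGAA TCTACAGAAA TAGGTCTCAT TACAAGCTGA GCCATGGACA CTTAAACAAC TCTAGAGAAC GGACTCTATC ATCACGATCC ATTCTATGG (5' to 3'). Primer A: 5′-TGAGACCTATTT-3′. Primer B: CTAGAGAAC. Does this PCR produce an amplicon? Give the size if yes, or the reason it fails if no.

No product — the primers' 3' ends point away from each other.

Primer A (TGAGACCTATTT) has reverse complement AAATAGGTCTCA, which matches the top strand at positions 58–69; primer A anneals to the top strand there with its 3' end pointing upstream toward position 58.
Primer B (CTAGAGAAC) matches the top strand directly at positions 102–110; it anneals to the bottom strand with its 3' end pointing downstream toward position 110.
The 3' ends diverge (primer A extends toward position 1, primer B toward position 139), so the primers never converge on a shared product.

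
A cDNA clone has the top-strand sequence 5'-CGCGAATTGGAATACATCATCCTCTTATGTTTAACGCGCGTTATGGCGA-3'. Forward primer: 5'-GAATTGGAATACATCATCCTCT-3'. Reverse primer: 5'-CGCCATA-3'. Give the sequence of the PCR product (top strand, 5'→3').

5'-GAATTGGAATACATCATCCTCTTATGTTTAACGCGCGTTATGGCG-3'

Forward primer GAATTGGAATACATCATCCTCT is found on the top strand at positions 4–25.
Taking the reverse complement of CGCCATA gives TATGGCG, found at positions 42–48 on the template; the primer anneals here to the top strand with its 3' end pointing upstream.
The product is the template from position 4 through 48 (45 bp).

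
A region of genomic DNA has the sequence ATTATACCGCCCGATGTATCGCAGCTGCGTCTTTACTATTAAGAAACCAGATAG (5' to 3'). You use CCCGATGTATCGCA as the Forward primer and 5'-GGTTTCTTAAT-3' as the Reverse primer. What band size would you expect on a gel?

The forward primer matches the template at positions 10–23.
Reverse complement of the reverse primer: ATTAAGAAACC. This occurs on the top strand at positions 38–48.
Product length = (reverse-primer end) − (forward-primer start) + 1 = 48 − 10 + 1 = 39 bp.

39 bp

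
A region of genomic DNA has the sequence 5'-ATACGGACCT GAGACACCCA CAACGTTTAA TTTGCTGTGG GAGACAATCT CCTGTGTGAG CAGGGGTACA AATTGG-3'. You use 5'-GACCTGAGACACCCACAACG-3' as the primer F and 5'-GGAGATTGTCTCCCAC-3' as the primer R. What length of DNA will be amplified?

47 bp

Scanning the template, GACCTGAGACACCCACAACG occurs at positions 6–25; this primer anneals to the bottom strand there with its 3' end pointing downstream.
Taking the reverse complement of GGAGATTGTCTCCCAC gives GTGGGAGACAATCTCC, found at positions 37–52 on the template; the primer anneals here to the top strand with its 3' end pointing upstream.
Amplicon spans positions 6–52: 47 bp.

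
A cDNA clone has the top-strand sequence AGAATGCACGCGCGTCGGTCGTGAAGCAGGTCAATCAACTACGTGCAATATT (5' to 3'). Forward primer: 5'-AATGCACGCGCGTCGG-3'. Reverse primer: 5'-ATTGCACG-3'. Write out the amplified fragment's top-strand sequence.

Forward primer AATGCACGCGCGTCGG is found on the top strand at positions 3–18.
The reverse primer's reverse complement is CGTGCAAT, which matches the template at positions 42–49.
The product is the template from position 3 through 49 (47 bp).

5'-AATGCACGCGCGTCGGTCGTGAAGCAGGTCAATCAACTACGTGCAAT-3'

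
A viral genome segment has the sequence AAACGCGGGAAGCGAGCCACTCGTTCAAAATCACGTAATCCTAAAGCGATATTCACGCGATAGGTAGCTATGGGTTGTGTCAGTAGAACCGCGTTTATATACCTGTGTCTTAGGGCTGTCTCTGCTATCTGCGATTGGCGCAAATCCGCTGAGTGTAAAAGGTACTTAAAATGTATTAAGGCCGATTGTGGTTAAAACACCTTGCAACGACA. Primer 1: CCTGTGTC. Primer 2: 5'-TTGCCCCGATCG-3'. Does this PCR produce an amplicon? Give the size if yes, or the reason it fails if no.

No product — primer 2 has no binding site in the template.

Primer 2 (TTGCCCCGATCG) does not match the top strand, and its reverse complement CGATCGGGGCAA does not match either.
With no annealing site for primer 2, no amplification occurs.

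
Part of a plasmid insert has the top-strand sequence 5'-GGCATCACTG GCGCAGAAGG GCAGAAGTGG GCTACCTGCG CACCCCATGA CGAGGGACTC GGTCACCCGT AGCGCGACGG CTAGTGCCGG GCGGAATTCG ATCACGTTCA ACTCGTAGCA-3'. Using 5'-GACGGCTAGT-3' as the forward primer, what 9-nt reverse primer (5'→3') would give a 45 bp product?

The forward primer binds at positions 76–85, so a 45 bp product ends at position 76 + 45 − 1 = 120.
The reverse primer anneals to the top strand over positions 112–120, i.e. to CTCGTAGCA.
Its sequence written 5'→3' is the reverse complement: TGCTACGAG.

5'-TGCTACGAG-3'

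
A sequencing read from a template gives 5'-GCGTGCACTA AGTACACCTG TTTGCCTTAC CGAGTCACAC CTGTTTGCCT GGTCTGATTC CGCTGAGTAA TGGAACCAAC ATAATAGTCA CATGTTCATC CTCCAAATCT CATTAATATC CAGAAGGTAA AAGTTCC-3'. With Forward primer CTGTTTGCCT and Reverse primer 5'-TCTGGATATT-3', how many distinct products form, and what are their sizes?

The forward primer CTGTTTGCCT matches the top strand at positions 18–27, 41–50.
The reverse primer's reverse complement is AATATCCAGA, matching at positions 115–124.
Each forward site pairs with the reverse site to give a product ending at position 124: sizes 107, 84 bp.

Two products: 107 bp, 84 bp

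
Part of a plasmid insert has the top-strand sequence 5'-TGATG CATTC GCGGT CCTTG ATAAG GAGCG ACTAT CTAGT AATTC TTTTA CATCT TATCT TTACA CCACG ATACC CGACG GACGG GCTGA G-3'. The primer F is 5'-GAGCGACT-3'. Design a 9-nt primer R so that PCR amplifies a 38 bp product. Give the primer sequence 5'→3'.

The forward primer binds at positions 26–33, so a 38 bp product ends at position 26 + 38 − 1 = 63.
The reverse primer anneals to the top strand over positions 55–63, i.e. to TTATCTTTA.
Its sequence written 5'→3' is the reverse complement: TAAAGATAA.

5'-TAAAGATAA-3'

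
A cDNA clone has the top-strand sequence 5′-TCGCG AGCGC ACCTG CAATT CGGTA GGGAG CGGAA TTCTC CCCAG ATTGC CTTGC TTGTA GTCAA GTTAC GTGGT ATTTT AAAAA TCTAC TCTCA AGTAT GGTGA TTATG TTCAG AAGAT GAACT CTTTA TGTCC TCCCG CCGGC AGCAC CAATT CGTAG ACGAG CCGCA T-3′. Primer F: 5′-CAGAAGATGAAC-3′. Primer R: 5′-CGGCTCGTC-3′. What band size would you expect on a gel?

Scanning the template, CAGAAGATGAAC occurs at positions 113–124; this primer anneals to the bottom strand there with its 3' end pointing downstream.
Taking the reverse complement of CGGCTCGTC gives GACGAGCCG, found at positions 160–168 on the template; the primer anneals here to the top strand with its 3' end pointing upstream.
The product runs from position 113 to position 168, so its length is 168 − 113 + 1 = 56 bp.

56 bp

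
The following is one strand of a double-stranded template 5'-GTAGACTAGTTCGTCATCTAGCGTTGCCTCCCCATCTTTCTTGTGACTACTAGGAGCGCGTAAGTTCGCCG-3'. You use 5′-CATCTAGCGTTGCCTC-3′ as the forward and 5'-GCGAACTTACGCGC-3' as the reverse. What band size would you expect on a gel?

55 bp

The forward primer matches the template at positions 15–30.
The reverse primer's reverse complement is GCGCGTAAGTTCGC, which matches the template at positions 56–69.
The product runs from position 15 to position 69, so its length is 69 − 15 + 1 = 55 bp.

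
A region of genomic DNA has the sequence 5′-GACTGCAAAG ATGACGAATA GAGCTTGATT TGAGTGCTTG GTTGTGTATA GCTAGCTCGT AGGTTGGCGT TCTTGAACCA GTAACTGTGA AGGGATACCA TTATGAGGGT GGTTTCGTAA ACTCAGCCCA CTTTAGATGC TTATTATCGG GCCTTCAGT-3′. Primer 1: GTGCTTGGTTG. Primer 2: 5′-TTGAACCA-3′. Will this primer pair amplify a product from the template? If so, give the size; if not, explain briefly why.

No product — both primers anneal to the same strand and extend in the same direction.

Primer 1 (GTGCTTGGTTG) matches the top strand at positions 34–44 (3' end points downstream).
Primer 2 (TTGAACCA) also matches the top strand directly, at positions 73–80 — its reverse complement TGGTTCAA is not present.
Both primers anneal to the bottom strand with 3' ends pointing the same way, so neither can prime synthesis back toward the other.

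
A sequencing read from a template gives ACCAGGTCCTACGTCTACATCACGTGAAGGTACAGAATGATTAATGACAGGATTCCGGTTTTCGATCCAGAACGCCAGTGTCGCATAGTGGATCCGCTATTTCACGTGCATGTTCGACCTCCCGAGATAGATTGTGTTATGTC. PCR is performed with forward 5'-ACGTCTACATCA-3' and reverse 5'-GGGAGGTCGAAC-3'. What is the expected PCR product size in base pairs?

113 bp

Forward primer ACGTCTACATCA is found on the top strand at positions 11–22.
Taking the reverse complement of GGGAGGTCGAAC gives GTTCGACCTCCC, found at positions 112–123 on the template; the primer anneals here to the top strand with its 3' end pointing upstream.
Product length = (reverse-primer end) − (forward-primer start) + 1 = 123 − 11 + 1 = 113 bp.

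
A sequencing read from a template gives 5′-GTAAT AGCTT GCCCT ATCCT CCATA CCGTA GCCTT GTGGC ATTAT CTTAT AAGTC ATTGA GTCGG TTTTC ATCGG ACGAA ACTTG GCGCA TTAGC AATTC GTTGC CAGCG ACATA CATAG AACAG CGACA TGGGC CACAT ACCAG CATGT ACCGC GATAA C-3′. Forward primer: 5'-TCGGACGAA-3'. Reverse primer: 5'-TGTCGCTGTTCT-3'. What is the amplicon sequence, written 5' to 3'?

Scanning the template, TCGGACGAA occurs at positions 72–80; this primer anneals to the bottom strand there with its 3' end pointing downstream.
Taking the reverse complement of TGTCGCTGTTCT gives AGAACAGCGACA, found at positions 119–130 on the template; the primer anneals here to the top strand with its 3' end pointing upstream.
The product is the template from position 72 through 130 (59 bp).

5'-TCGGACGAAACTTGGCGCATTAGCAATTCGTTGCCAGCGACATACATAGAACAGCGACA-3'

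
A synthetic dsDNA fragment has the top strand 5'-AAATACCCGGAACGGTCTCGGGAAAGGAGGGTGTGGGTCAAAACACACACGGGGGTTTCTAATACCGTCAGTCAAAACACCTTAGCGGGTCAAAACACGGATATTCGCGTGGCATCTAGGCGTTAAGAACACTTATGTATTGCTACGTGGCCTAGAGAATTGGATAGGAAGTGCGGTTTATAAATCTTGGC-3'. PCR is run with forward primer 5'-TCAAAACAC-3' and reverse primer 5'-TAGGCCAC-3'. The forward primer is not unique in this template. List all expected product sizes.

117 bp, 83 bp, 65 bp

The forward primer TCAAAACAC matches the top strand at positions 38–46, 72–80, 90–98.
The reverse primer's reverse complement is GTGGCCTA, matching at positions 147–154.
Each forward site pairs with the reverse site to give a product ending at position 154: sizes 117, 83, 65 bp.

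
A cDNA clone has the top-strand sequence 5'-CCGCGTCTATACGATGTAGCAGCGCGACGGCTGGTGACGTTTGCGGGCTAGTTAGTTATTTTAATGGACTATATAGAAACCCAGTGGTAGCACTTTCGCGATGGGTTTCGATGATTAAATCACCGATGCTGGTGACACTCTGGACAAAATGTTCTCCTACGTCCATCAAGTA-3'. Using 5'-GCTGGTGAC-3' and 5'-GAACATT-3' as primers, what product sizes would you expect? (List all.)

125 bp, 27 bp

The forward primer GCTGGTGAC matches the top strand at positions 30–38, 128–136.
The reverse primer's reverse complement is AATGTTC, matching at positions 148–154.
Each forward site pairs with the reverse site to give a product ending at position 154: sizes 125, 27 bp.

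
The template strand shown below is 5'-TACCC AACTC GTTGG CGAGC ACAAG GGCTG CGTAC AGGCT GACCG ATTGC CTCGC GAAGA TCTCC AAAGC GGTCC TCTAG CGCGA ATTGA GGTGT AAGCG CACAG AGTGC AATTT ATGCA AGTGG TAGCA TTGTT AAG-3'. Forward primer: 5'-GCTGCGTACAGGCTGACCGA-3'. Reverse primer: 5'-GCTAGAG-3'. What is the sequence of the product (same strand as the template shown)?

5'-GCTGCGTACAGGCTGACCGATTGCCTCGCGAAGATCTCCAAAGCGGTCCTCTAGC-3'

Forward primer GCTGCGTACAGGCTGACCGA is found on the top strand at positions 27–46.
Reverse complement of the reverse primer: CTCTAGC. This occurs on the top strand at positions 75–81.
The product is the template from position 27 through 81 (55 bp).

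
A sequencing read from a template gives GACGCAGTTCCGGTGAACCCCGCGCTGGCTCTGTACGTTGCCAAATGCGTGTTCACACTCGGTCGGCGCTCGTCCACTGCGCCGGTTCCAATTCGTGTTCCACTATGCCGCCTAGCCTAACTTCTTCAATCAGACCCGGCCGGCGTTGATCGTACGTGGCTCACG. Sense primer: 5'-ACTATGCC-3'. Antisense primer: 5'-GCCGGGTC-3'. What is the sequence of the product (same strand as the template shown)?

5'-ACTATGCCGCCTAGCCTAACTTCTTCAATCAGACCCGGC-3'

The forward primer matches the template at positions 102–109.
The reverse primer's reverse complement is GACCCGGC, which matches the template at positions 133–140.
The product is the template from position 102 through 140 (39 bp).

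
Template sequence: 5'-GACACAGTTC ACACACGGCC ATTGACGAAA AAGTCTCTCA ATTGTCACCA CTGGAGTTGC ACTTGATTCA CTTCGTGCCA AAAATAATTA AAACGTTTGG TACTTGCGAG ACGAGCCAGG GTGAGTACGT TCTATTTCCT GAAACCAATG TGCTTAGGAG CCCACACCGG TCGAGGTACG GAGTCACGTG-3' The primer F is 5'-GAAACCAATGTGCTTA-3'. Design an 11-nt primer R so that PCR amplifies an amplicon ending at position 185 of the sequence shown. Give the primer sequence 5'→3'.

5'-GACTCCGTACC-3'

The forward primer binds at positions 141–156; the product's 3' end on the top strand is position 185.
The reverse primer anneals to the top strand over positions 175–185, i.e. to GGTACGGAGTC.
Its sequence written 5'→3' is the reverse complement: GACTCCGTACC.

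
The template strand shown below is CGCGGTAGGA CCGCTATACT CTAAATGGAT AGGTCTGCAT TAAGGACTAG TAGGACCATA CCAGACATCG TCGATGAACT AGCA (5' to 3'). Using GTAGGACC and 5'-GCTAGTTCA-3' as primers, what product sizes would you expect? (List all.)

The forward primer GTAGGACC matches the top strand at positions 5–12, 50–57.
The reverse primer's reverse complement is TGAACTAGC, matching at positions 75–83.
Each forward site pairs with the reverse site to give a product ending at position 83: sizes 79, 34 bp.

79 bp, 34 bp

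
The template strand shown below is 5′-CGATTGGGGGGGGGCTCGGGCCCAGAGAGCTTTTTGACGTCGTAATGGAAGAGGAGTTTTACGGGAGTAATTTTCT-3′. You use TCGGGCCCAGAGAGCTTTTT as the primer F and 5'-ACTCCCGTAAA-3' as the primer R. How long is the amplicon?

Scanning the template, TCGGGCCCAGAGAGCTTTTT occurs at positions 16–35; this primer anneals to the bottom strand there with its 3' end pointing downstream.
The reverse primer's reverse complement is TTTACGGGAGT, which matches the template at positions 58–68.
The product runs from position 16 to position 68, so its length is 68 − 16 + 1 = 53 bp.

53 bp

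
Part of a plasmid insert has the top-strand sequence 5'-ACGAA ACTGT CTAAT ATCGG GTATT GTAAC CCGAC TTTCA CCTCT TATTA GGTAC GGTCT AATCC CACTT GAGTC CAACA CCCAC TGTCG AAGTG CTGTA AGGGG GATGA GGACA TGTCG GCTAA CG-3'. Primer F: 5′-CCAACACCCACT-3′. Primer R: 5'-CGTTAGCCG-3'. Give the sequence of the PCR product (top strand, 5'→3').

Scanning the template, CCAACACCCACT occurs at positions 75–86; this primer anneals to the bottom strand there with its 3' end pointing downstream.
Reverse complement of the reverse primer: CGGCTAACG. This occurs on the top strand at positions 119–127.
The product is the template from position 75 through 127 (53 bp).

5'-CCAACACCCACTGTCGAAGTGCTGTAAGGGGGATGAGGACATGTCGGCTAACG-3'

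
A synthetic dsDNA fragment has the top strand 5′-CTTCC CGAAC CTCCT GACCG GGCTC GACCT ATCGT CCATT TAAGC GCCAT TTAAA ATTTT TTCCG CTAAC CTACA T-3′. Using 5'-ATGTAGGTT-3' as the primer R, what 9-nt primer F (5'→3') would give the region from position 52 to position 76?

5'-TAAAATTTT-3'

The reverse primer's reverse complement AACCTACAT matches the template at positions 68–76; the product starts at position 52.
The forward primer is identical to the top strand over positions 52–60: TAAAATTTT.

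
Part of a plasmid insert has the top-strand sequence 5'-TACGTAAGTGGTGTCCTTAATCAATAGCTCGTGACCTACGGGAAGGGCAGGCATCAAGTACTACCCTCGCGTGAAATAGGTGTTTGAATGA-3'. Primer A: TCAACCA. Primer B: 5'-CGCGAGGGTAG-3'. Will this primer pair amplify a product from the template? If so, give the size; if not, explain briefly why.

Primer A (TCAACCA) does not match the top strand, and its reverse complement TGGTTGA does not match either.
With no annealing site for primer A, no amplification occurs.

No product — primer A has no binding site in the template.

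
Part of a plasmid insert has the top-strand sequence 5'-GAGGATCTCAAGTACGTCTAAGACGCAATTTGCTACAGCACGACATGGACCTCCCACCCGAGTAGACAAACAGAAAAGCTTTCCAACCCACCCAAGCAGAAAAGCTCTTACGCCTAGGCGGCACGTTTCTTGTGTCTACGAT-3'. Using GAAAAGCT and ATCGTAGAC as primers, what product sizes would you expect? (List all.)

The forward primer GAAAAGCT matches the top strand at positions 73–80, 99–106.
The reverse primer's reverse complement is GTCTACGAT, matching at positions 134–142.
Each forward site pairs with the reverse site to give a product ending at position 142: sizes 70, 44 bp.

70 bp, 44 bp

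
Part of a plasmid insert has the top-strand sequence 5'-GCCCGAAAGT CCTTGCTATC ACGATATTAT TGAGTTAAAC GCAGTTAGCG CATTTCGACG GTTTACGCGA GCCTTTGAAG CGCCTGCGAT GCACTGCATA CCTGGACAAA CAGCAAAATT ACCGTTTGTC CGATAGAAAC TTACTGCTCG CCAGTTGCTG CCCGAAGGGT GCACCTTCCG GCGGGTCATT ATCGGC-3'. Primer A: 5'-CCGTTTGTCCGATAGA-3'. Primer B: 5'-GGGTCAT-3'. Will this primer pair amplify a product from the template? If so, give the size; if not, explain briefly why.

No product — both primers anneal to the same strand and extend in the same direction.

Primer A (CCGTTTGTCCGATAGA) matches the top strand at positions 122–137 (3' end points downstream).
Primer B (GGGTCAT) also matches the top strand directly, at positions 183–189 — its reverse complement ATGACCC is not present.
Both primers anneal to the bottom strand with 3' ends pointing the same way, so neither can prime synthesis back toward the other.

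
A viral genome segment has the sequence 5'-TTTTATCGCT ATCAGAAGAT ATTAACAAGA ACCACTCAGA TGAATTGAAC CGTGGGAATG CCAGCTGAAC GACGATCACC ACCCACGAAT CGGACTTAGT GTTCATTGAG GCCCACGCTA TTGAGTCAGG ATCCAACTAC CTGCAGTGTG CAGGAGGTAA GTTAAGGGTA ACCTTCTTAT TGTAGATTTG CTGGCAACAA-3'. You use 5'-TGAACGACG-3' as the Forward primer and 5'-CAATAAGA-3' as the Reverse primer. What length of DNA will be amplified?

Scanning the template, TGAACGACG occurs at positions 66–74; this primer anneals to the bottom strand there with its 3' end pointing downstream.
Taking the reverse complement of CAATAAGA gives TCTTATTG, found at positions 175–182 on the template; the primer anneals here to the top strand with its 3' end pointing upstream.
Amplicon spans positions 66–182: 117 bp.

117 bp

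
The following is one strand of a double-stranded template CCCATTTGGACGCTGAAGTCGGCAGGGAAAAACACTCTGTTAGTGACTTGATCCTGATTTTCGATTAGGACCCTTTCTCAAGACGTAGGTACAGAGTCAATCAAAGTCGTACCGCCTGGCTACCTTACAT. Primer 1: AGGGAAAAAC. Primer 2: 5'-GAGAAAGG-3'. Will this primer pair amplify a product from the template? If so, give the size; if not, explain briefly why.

Primer 1 (AGGGAAAAAC) matches the top strand at positions 24–33; it acts as a forward primer.
Primer 2's reverse complement is CCTTTCTC, matching the top strand at positions 72–79; it acts as a reverse primer.
The 3' ends face each other across positions 24–79, giving a 56 bp product.

Yes — a 56 bp product.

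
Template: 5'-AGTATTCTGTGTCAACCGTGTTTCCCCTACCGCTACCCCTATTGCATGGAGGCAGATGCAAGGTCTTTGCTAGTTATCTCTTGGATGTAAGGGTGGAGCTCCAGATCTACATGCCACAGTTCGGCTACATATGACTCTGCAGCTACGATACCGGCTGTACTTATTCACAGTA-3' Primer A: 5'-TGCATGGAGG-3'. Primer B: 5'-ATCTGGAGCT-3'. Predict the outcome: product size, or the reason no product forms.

Yes — a 64 bp product.

Primer A (TGCATGGAGG) matches the top strand at positions 43–52; it acts as a forward primer.
Primer B's reverse complement is AGCTCCAGAT, matching the top strand at positions 97–106; it acts as a reverse primer.
The 3' ends face each other across positions 43–106, giving a 64 bp product.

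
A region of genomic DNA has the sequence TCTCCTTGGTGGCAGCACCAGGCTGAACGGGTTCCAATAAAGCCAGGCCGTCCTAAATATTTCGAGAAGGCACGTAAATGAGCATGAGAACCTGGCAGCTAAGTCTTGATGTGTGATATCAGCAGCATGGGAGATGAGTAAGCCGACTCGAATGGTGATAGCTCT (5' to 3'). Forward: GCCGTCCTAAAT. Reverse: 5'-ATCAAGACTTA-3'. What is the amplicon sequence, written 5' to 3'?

5'-GCCGTCCTAAATATTTCGAGAAGGCACGTAAATGAGCATGAGAACCTGGCAGCTAAGTCTTGAT-3'

The forward primer matches the template at positions 47–58.
The reverse primer's reverse complement is TAAGTCTTGAT, which matches the template at positions 100–110.
The product is the template from position 47 through 110 (64 bp).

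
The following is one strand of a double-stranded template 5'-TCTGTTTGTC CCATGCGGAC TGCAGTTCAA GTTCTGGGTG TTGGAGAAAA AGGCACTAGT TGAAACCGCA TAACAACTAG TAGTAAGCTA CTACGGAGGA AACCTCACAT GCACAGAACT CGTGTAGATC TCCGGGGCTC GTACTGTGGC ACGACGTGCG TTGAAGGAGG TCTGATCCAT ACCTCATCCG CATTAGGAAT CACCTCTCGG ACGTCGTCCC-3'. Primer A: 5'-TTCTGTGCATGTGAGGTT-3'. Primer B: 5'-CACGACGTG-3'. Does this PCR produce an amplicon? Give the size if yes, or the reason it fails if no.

Primer A (TTCTGTGCATGTGAGGTT) has reverse complement AACCTCACATGCACAGAA, which matches the top strand at positions 101–118; primer A anneals to the top strand there with its 3' end pointing upstream toward position 101.
Primer B (CACGACGTG) matches the top strand directly at positions 150–158; it anneals to the bottom strand with its 3' end pointing downstream toward position 158.
The 3' ends diverge (primer A extends toward position 1, primer B toward position 220), so the primers never converge on a shared product.

No product — the primers' 3' ends point away from each other.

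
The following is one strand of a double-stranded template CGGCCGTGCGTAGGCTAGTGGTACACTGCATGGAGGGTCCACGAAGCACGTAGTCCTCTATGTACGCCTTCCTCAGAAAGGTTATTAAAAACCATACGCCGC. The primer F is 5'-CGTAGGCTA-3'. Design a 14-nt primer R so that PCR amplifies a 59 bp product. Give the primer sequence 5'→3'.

5'-GCGTACATAGAGGA-3'

The forward primer binds at positions 9–17, so a 59 bp product ends at position 9 + 59 − 1 = 67.
The reverse primer anneals to the top strand over positions 54–67, i.e. to TCCTCTATGTACGC.
Its sequence written 5'→3' is the reverse complement: GCGTACATAGAGGA.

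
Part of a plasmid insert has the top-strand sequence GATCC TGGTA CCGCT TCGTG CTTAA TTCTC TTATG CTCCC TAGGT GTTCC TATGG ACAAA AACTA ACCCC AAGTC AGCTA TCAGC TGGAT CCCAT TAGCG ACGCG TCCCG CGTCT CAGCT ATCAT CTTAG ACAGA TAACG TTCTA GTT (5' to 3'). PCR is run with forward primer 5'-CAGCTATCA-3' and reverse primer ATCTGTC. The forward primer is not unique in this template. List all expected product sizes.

62 bp, 21 bp

The forward primer CAGCTATCA matches the top strand at positions 75–83, 116–124.
The reverse primer's reverse complement is GACAGAT, matching at positions 130–136.
Each forward site pairs with the reverse site to give a product ending at position 136: sizes 62, 21 bp.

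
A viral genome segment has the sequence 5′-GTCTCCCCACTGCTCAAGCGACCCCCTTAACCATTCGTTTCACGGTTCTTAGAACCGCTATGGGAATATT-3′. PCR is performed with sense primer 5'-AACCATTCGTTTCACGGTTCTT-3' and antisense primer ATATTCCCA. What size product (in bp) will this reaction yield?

41 bp

Scanning the template, AACCATTCGTTTCACGGTTCTT occurs at positions 29–50; this primer anneals to the bottom strand there with its 3' end pointing downstream.
Taking the reverse complement of ATATTCCCA gives TGGGAATAT, found at positions 61–69 on the template; the primer anneals here to the top strand with its 3' end pointing upstream.
The product runs from position 29 to position 69, so its length is 69 − 29 + 1 = 41 bp.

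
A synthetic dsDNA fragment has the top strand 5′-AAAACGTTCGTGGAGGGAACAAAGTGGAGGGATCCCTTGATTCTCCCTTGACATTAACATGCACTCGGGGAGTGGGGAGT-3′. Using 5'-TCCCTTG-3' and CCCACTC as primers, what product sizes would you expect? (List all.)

44 bp, 33 bp

The forward primer TCCCTTG matches the top strand at positions 33–39, 44–50.
The reverse primer's reverse complement is GAGTGGG, matching at positions 70–76.
Each forward site pairs with the reverse site to give a product ending at position 76: sizes 44, 33 bp.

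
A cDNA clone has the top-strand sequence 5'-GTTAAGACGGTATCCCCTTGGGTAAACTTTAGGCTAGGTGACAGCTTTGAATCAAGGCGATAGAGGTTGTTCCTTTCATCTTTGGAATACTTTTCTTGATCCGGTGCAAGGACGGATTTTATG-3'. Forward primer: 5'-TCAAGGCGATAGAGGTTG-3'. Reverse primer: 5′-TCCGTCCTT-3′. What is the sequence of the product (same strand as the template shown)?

5'-TCAAGGCGATAGAGGTTGTTCCTTTCATCTTTGGAATACTTTTCTTGATCCGGTGCAAGGACGGA-3'

Scanning the template, TCAAGGCGATAGAGGTTG occurs at positions 52–69; this primer anneals to the bottom strand there with its 3' end pointing downstream.
Taking the reverse complement of TCCGTCCTT gives AAGGACGGA, found at positions 108–116 on the template; the primer anneals here to the top strand with its 3' end pointing upstream.
The product is the template from position 52 through 116 (65 bp).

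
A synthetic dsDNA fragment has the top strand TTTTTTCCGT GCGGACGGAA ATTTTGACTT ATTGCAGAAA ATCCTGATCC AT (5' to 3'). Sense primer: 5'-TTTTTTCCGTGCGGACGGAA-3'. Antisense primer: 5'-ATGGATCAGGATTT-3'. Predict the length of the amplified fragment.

The forward primer matches the template at positions 1–20.
Taking the reverse complement of ATGGATCAGGATTT gives AAATCCTGATCCAT, found at positions 39–52 on the template; the primer anneals here to the top strand with its 3' end pointing upstream.
Product length = (reverse-primer end) − (forward-primer start) + 1 = 52 − 1 + 1 = 52 bp.

52 bp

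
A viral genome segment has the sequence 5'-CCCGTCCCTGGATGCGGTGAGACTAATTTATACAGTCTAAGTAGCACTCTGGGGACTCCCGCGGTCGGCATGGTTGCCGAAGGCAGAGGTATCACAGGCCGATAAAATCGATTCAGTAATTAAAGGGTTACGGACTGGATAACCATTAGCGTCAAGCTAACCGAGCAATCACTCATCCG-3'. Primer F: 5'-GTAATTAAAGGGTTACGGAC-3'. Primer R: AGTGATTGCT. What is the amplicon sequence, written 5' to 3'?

5'-GTAATTAAAGGGTTACGGACTGGATAACCATTAGCGTCAAGCTAACCGAGCAATCACT-3'

The forward primer matches the template at positions 116–135.
The reverse primer's reverse complement is AGCAATCACT, which matches the template at positions 164–173.
The product is the template from position 116 through 173 (58 bp).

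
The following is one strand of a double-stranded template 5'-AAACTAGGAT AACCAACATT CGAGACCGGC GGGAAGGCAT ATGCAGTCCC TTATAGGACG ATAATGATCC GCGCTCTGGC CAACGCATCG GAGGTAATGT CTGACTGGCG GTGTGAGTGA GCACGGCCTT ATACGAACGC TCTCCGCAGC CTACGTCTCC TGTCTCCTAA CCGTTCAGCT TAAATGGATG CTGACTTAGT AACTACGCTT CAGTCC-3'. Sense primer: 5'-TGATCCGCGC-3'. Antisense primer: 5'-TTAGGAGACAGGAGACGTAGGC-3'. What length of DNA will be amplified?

Forward primer TGATCCGCGC is found on the top strand at positions 65–74.
Taking the reverse complement of TTAGGAGACAGGAGACGTAGGC gives GCCTACGTCTCCTGTCTCCTAA, found at positions 149–170 on the template; the primer anneals here to the top strand with its 3' end pointing upstream.
Amplicon spans positions 65–170: 106 bp.

106 bp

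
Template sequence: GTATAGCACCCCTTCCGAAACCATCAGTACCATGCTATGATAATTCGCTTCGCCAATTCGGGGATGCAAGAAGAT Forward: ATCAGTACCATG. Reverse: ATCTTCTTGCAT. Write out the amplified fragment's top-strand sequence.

The forward primer matches the template at positions 23–34.
The reverse primer's reverse complement is ATGCAAGAAGAT, which matches the template at positions 64–75.
The product is the template from position 23 through 75 (53 bp).

5'-ATCAGTACCATGCTATGATAATTCGCTTCGCCAATTCGGGGATGCAAGAAGAT-3'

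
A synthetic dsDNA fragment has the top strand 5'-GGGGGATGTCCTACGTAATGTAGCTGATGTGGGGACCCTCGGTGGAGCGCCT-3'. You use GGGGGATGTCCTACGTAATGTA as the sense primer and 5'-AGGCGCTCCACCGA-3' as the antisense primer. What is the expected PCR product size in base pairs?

52 bp

Scanning the template, GGGGGATGTCCTACGTAATGTA occurs at positions 1–22; this primer anneals to the bottom strand there with its 3' end pointing downstream.
Taking the reverse complement of AGGCGCTCCACCGA gives TCGGTGGAGCGCCT, found at positions 39–52 on the template; the primer anneals here to the top strand with its 3' end pointing upstream.
Amplicon spans positions 1–52: 52 bp.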